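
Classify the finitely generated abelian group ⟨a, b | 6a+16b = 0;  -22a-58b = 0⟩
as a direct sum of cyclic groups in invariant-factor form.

rank_ℚ(R)=2; free=2−2=0
SNF(R) diag = [2, 2] → torsion [2, 2]

Answer: M ≅ ℤ/2 ⊕ ℤ/2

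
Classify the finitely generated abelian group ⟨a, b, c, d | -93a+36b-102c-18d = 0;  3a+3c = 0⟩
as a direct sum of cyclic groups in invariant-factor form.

rank_ℚ(R)=2; free=4−2=2
SNF(R) diag = [3, 9] → torsion [3, 9]

Answer: M ≅ ℤ^2 ⊕ ℤ/3 ⊕ ℤ/9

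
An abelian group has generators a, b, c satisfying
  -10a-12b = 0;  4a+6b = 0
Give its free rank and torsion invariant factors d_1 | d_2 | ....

Answer: M ≅ ℤ^1 ⊕ ℤ/2 ⊕ ℤ/6

Derivation:
rank_ℚ(R)=2; free=3−2=1
SNF(R) diag = [2, 6] → torsion [2, 6]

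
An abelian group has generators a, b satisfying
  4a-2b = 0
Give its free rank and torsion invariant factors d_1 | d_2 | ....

rank_ℚ(R)=1; free=2−1=1
SNF(R) diag = [2] → torsion [2]

Answer: M ≅ ℤ^1 ⊕ ℤ/2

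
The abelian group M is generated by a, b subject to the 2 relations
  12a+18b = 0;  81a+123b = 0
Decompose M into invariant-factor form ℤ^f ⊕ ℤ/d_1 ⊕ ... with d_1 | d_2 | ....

rank_ℚ(R)=2; free=2−2=0
SNF(R) diag = [3, 6] → torsion [3, 6]

Answer: M ≅ ℤ/3 ⊕ ℤ/6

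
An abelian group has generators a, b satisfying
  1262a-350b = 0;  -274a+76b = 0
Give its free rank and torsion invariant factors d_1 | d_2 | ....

Answer: M ≅ ℤ/2 ⊕ ℤ/6

Derivation:
rank_ℚ(R)=2; free=2−2=0
SNF(R) diag = [2, 6] → torsion [2, 6]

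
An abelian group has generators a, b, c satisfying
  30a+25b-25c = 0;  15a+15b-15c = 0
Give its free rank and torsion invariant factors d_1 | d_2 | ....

Answer: M ≅ ℤ^1 ⊕ ℤ/5 ⊕ ℤ/15

Derivation:
rank_ℚ(R)=2; free=3−2=1
SNF(R) diag = [5, 15] → torsion [5, 15]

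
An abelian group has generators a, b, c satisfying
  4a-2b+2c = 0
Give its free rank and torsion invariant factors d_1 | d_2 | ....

rank_ℚ(R)=1; free=3−1=2
SNF(R) diag = [2] → torsion [2]

Answer: M ≅ ℤ^2 ⊕ ℤ/2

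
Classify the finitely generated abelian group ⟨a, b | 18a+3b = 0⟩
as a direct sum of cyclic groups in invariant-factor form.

Answer: M ≅ ℤ^1 ⊕ ℤ/3

Derivation:
rank_ℚ(R)=1; free=2−1=1
SNF(R) diag = [3] → torsion [3]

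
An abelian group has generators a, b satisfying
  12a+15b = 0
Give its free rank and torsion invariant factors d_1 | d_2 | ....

Answer: M ≅ ℤ^1 ⊕ ℤ/3

Derivation:
rank_ℚ(R)=1; free=2−1=1
SNF(R) diag = [3] → torsion [3]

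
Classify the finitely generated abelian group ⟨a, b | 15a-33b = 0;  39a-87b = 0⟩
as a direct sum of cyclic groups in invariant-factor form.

rank_ℚ(R)=2; free=2−2=0
SNF(R) diag = [3, 6] → torsion [3, 6]

Answer: M ≅ ℤ/3 ⊕ ℤ/6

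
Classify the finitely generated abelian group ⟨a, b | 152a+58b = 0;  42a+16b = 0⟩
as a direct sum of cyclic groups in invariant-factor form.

rank_ℚ(R)=2; free=2−2=0
SNF(R) diag = [2, 2] → torsion [2, 2]

Answer: M ≅ ℤ/2 ⊕ ℤ/2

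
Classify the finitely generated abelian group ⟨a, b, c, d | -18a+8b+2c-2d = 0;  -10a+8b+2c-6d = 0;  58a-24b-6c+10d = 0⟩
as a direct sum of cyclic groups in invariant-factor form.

Answer: M ≅ ℤ^1 ⊕ ℤ/2 ⊕ ℤ/4 ⊕ ℤ/12

Derivation:
rank_ℚ(R)=3; free=4−3=1
SNF(R) diag = [2, 4, 12] → torsion [2, 4, 12]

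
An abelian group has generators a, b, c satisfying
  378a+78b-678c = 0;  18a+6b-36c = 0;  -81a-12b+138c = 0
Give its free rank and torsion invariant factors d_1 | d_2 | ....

Answer: M ≅ ℤ/3 ⊕ ℤ/6 ⊕ ℤ/18

Derivation:
rank_ℚ(R)=3; free=3−3=0
SNF(R) diag = [3, 6, 18] → torsion [3, 6, 18]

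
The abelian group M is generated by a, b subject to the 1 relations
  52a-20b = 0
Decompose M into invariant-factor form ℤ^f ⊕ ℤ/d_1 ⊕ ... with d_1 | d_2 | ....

Answer: M ≅ ℤ^1 ⊕ ℤ/4

Derivation:
rank_ℚ(R)=1; free=2−1=1
SNF(R) diag = [4] → torsion [4]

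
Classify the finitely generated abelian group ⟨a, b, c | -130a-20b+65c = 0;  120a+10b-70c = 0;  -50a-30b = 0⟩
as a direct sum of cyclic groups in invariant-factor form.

Answer: M ≅ ℤ/5 ⊕ ℤ/10 ⊕ ℤ/30

Derivation:
rank_ℚ(R)=3; free=3−3=0
SNF(R) diag = [5, 10, 30] → torsion [5, 10, 30]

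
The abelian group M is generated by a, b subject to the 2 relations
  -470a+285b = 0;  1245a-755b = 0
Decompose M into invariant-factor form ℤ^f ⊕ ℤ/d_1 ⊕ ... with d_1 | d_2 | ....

rank_ℚ(R)=2; free=2−2=0
SNF(R) diag = [5, 5] → torsion [5, 5]

Answer: M ≅ ℤ/5 ⊕ ℤ/5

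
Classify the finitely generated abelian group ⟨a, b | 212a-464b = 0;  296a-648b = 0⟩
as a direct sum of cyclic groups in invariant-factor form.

Answer: M ≅ ℤ/4 ⊕ ℤ/8

Derivation:
rank_ℚ(R)=2; free=2−2=0
SNF(R) diag = [4, 8] → torsion [4, 8]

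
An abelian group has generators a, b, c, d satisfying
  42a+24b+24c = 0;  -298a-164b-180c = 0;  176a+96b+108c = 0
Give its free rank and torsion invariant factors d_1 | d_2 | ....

rank_ℚ(R)=3; free=4−3=1
SNF(R) diag = [2, 4, 12] → torsion [2, 4, 12]

Answer: M ≅ ℤ^1 ⊕ ℤ/2 ⊕ ℤ/4 ⊕ ℤ/12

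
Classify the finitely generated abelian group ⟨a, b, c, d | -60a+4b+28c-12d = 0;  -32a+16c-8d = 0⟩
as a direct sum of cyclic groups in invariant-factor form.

rank_ℚ(R)=2; free=4−2=2
SNF(R) diag = [4, 8] → torsion [4, 8]

Answer: M ≅ ℤ^2 ⊕ ℤ/4 ⊕ ℤ/8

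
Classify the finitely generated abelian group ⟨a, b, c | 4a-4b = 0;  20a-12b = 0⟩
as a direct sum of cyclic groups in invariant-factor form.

Answer: M ≅ ℤ^1 ⊕ ℤ/4 ⊕ ℤ/8

Derivation:
rank_ℚ(R)=2; free=3−2=1
SNF(R) diag = [4, 8] → torsion [4, 8]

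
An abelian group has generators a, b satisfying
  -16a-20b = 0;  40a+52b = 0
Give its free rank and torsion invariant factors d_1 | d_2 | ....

rank_ℚ(R)=2; free=2−2=0
SNF(R) diag = [4, 8] → torsion [4, 8]

Answer: M ≅ ℤ/4 ⊕ ℤ/8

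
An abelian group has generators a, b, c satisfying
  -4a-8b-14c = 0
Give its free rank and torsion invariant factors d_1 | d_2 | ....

Answer: M ≅ ℤ^2 ⊕ ℤ/2

Derivation:
rank_ℚ(R)=1; free=3−1=2
SNF(R) diag = [2] → torsion [2]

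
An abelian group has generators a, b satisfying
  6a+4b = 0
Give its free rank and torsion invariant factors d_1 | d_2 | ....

rank_ℚ(R)=1; free=2−1=1
SNF(R) diag = [2] → torsion [2]

Answer: M ≅ ℤ^1 ⊕ ℤ/2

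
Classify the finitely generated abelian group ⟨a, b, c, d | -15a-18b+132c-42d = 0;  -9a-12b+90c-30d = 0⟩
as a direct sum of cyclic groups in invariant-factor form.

rank_ℚ(R)=2; free=4−2=2
SNF(R) diag = [3, 6] → torsion [3, 6]

Answer: M ≅ ℤ^2 ⊕ ℤ/3 ⊕ ℤ/6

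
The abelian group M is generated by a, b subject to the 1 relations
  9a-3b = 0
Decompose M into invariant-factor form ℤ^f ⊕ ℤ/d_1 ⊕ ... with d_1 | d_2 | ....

rank_ℚ(R)=1; free=2−1=1
SNF(R) diag = [3] → torsion [3]

Answer: M ≅ ℤ^1 ⊕ ℤ/3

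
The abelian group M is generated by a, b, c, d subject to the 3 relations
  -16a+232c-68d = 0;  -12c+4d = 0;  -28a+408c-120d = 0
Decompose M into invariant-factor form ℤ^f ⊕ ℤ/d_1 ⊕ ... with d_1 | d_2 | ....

rank_ℚ(R)=3; free=4−3=1
SNF(R) diag = [4, 4, 4] → torsion [4, 4, 4]

Answer: M ≅ ℤ^1 ⊕ ℤ/4 ⊕ ℤ/4 ⊕ ℤ/4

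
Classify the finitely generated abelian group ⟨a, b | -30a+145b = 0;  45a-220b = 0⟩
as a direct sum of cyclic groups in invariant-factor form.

Answer: M ≅ ℤ/5 ⊕ ℤ/15

Derivation:
rank_ℚ(R)=2; free=2−2=0
SNF(R) diag = [5, 15] → torsion [5, 15]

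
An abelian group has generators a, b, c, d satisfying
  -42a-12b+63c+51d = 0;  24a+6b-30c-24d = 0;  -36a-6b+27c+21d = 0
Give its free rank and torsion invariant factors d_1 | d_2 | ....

Answer: M ≅ ℤ^1 ⊕ ℤ/3 ⊕ ℤ/6 ⊕ ℤ/6

Derivation:
rank_ℚ(R)=3; free=4−3=1
SNF(R) diag = [3, 6, 6] → torsion [3, 6, 6]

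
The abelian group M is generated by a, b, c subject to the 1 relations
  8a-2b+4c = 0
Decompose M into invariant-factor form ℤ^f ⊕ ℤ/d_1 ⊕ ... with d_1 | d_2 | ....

rank_ℚ(R)=1; free=3−1=2
SNF(R) diag = [2] → torsion [2]

Answer: M ≅ ℤ^2 ⊕ ℤ/2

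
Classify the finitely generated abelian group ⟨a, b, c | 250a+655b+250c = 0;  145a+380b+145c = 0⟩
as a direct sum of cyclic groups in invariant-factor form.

rank_ℚ(R)=2; free=3−2=1
SNF(R) diag = [5, 5] → torsion [5, 5]

Answer: M ≅ ℤ^1 ⊕ ℤ/5 ⊕ ℤ/5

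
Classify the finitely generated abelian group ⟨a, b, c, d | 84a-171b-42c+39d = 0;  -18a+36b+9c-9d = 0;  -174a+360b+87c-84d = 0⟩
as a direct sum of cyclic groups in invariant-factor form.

rank_ℚ(R)=3; free=4−3=1
SNF(R) diag = [3, 9, 9] → torsion [3, 9, 9]

Answer: M ≅ ℤ^1 ⊕ ℤ/3 ⊕ ℤ/9 ⊕ ℤ/9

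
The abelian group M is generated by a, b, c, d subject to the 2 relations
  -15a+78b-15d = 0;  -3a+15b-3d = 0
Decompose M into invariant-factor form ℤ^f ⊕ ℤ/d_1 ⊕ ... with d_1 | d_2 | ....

Answer: M ≅ ℤ^2 ⊕ ℤ/3 ⊕ ℤ/3

Derivation:
rank_ℚ(R)=2; free=4−2=2
SNF(R) diag = [3, 3] → torsion [3, 3]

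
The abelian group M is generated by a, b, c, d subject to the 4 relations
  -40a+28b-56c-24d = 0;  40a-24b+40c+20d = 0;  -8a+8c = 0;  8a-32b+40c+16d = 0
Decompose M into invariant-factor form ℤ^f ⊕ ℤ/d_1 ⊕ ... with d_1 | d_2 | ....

Answer: M ≅ ℤ/4 ⊕ ℤ/4 ⊕ ℤ/8 ⊕ ℤ/16

Derivation:
rank_ℚ(R)=4; free=4−4=0
SNF(R) diag = [4, 4, 8, 16] → torsion [4, 4, 8, 16]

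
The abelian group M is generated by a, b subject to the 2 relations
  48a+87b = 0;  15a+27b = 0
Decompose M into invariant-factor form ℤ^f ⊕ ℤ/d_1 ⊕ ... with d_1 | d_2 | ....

rank_ℚ(R)=2; free=2−2=0
SNF(R) diag = [3, 3] → torsion [3, 3]

Answer: M ≅ ℤ/3 ⊕ ℤ/3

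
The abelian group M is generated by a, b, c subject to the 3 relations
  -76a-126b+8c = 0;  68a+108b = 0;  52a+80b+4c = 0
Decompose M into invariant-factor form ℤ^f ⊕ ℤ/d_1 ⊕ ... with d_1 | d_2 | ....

rank_ℚ(R)=3; free=3−3=0
SNF(R) diag = [2, 4, 4] → torsion [2, 4, 4]

Answer: M ≅ ℤ/2 ⊕ ℤ/4 ⊕ ℤ/4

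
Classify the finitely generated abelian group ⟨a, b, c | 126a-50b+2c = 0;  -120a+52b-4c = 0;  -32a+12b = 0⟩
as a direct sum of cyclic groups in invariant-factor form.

Answer: M ≅ ℤ/2 ⊕ ℤ/4 ⊕ ℤ/12

Derivation:
rank_ℚ(R)=3; free=3−3=0
SNF(R) diag = [2, 4, 12] → torsion [2, 4, 12]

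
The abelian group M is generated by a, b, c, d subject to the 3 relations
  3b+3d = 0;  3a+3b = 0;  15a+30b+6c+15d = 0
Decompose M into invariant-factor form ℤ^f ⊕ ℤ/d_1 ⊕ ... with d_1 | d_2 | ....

Answer: M ≅ ℤ^1 ⊕ ℤ/3 ⊕ ℤ/3 ⊕ ℤ/6

Derivation:
rank_ℚ(R)=3; free=4−3=1
SNF(R) diag = [3, 3, 6] → torsion [3, 3, 6]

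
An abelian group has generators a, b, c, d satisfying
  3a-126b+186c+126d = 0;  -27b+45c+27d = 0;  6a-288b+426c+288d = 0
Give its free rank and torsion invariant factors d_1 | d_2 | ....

Answer: M ≅ ℤ^1 ⊕ ℤ/3 ⊕ ℤ/9 ⊕ ℤ/18

Derivation:
rank_ℚ(R)=3; free=4−3=1
SNF(R) diag = [3, 9, 18] → torsion [3, 9, 18]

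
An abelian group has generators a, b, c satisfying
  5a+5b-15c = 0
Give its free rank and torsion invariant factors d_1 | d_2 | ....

rank_ℚ(R)=1; free=3−1=2
SNF(R) diag = [5] → torsion [5]

Answer: M ≅ ℤ^2 ⊕ ℤ/5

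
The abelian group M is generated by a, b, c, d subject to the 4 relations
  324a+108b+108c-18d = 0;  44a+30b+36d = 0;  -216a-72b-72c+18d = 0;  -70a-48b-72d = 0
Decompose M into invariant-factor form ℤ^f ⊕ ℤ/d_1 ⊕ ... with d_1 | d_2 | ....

rank_ℚ(R)=4; free=4−4=0
SNF(R) diag = [2, 6, 18, 36] → torsion [2, 6, 18, 36]

Answer: M ≅ ℤ/2 ⊕ ℤ/6 ⊕ ℤ/18 ⊕ ℤ/36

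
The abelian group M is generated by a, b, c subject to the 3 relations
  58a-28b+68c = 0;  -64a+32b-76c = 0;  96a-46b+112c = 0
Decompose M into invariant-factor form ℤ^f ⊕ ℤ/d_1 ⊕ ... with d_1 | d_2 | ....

rank_ℚ(R)=3; free=3−3=0
SNF(R) diag = [2, 2, 4] → torsion [2, 2, 4]

Answer: M ≅ ℤ/2 ⊕ ℤ/2 ⊕ ℤ/4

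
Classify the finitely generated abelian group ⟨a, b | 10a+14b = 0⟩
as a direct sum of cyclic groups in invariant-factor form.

Answer: M ≅ ℤ^1 ⊕ ℤ/2

Derivation:
rank_ℚ(R)=1; free=2−1=1
SNF(R) diag = [2] → torsion [2]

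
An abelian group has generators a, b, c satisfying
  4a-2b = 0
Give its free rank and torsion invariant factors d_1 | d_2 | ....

rank_ℚ(R)=1; free=3−1=2
SNF(R) diag = [2] → torsion [2]

Answer: M ≅ ℤ^2 ⊕ ℤ/2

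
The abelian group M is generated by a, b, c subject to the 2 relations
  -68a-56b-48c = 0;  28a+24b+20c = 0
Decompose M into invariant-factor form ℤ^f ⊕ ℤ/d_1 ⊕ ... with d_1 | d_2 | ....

Answer: M ≅ ℤ^1 ⊕ ℤ/4 ⊕ ℤ/4

Derivation:
rank_ℚ(R)=2; free=3−2=1
SNF(R) diag = [4, 4] → torsion [4, 4]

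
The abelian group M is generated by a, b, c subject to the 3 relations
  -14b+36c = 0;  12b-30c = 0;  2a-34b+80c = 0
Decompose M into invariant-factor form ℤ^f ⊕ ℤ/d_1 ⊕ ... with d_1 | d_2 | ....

rank_ℚ(R)=3; free=3−3=0
SNF(R) diag = [2, 2, 6] → torsion [2, 2, 6]

Answer: M ≅ ℤ/2 ⊕ ℤ/2 ⊕ ℤ/6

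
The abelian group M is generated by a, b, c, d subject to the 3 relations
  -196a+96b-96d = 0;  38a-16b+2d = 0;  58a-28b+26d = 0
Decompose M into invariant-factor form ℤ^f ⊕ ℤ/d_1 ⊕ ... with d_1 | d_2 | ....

rank_ℚ(R)=3; free=4−3=1
SNF(R) diag = [2, 4, 12] → torsion [2, 4, 12]

Answer: M ≅ ℤ^1 ⊕ ℤ/2 ⊕ ℤ/4 ⊕ ℤ/12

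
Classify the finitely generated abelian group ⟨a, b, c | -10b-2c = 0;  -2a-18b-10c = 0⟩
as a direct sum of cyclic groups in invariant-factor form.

Answer: M ≅ ℤ^1 ⊕ ℤ/2 ⊕ ℤ/2

Derivation:
rank_ℚ(R)=2; free=3−2=1
SNF(R) diag = [2, 2] → torsion [2, 2]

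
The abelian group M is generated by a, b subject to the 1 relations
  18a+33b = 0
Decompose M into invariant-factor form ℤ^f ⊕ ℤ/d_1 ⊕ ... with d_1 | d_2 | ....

rank_ℚ(R)=1; free=2−1=1
SNF(R) diag = [3] → torsion [3]

Answer: M ≅ ℤ^1 ⊕ ℤ/3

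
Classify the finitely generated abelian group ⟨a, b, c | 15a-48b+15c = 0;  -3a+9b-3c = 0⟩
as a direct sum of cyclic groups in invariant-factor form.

rank_ℚ(R)=2; free=3−2=1
SNF(R) diag = [3, 3] → torsion [3, 3]

Answer: M ≅ ℤ^1 ⊕ ℤ/3 ⊕ ℤ/3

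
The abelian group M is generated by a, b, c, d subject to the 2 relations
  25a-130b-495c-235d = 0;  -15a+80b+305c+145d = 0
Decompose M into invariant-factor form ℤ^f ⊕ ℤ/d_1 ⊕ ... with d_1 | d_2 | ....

rank_ℚ(R)=2; free=4−2=2
SNF(R) diag = [5, 10] → torsion [5, 10]

Answer: M ≅ ℤ^2 ⊕ ℤ/5 ⊕ ℤ/10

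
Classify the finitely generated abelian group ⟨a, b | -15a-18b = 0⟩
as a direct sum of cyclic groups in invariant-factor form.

rank_ℚ(R)=1; free=2−1=1
SNF(R) diag = [3] → torsion [3]

Answer: M ≅ ℤ^1 ⊕ ℤ/3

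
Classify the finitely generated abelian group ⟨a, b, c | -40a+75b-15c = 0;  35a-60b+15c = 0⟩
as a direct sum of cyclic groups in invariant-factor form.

rank_ℚ(R)=2; free=3−2=1
SNF(R) diag = [5, 15] → torsion [5, 15]

Answer: M ≅ ℤ^1 ⊕ ℤ/5 ⊕ ℤ/15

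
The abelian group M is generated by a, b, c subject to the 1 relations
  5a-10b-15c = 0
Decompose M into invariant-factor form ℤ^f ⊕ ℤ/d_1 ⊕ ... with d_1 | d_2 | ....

rank_ℚ(R)=1; free=3−1=2
SNF(R) diag = [5] → torsion [5]

Answer: M ≅ ℤ^2 ⊕ ℤ/5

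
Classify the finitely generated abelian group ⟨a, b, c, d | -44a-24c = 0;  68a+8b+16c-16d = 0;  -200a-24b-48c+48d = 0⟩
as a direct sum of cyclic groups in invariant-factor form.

Answer: M ≅ ℤ^1 ⊕ ℤ/4 ⊕ ℤ/8 ⊕ ℤ/24

Derivation:
rank_ℚ(R)=3; free=4−3=1
SNF(R) diag = [4, 8, 24] → torsion [4, 8, 24]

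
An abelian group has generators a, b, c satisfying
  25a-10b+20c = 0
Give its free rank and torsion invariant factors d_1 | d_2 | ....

Answer: M ≅ ℤ^2 ⊕ ℤ/5

Derivation:
rank_ℚ(R)=1; free=3−1=2
SNF(R) diag = [5] → torsion [5]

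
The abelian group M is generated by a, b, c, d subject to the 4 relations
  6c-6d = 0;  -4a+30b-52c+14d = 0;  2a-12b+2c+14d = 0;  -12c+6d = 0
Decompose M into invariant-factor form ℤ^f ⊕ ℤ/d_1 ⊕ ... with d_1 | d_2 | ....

Answer: M ≅ ℤ/2 ⊕ ℤ/6 ⊕ ℤ/6 ⊕ ℤ/6

Derivation:
rank_ℚ(R)=4; free=4−4=0
SNF(R) diag = [2, 6, 6, 6] → torsion [2, 6, 6, 6]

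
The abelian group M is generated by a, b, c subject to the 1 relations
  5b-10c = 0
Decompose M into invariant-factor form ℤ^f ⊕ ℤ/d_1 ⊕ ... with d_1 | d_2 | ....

rank_ℚ(R)=1; free=3−1=2
SNF(R) diag = [5] → torsion [5]

Answer: M ≅ ℤ^2 ⊕ ℤ/5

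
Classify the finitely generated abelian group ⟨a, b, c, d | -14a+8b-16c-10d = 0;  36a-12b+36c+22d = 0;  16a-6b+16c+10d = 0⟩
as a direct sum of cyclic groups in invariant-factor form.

rank_ℚ(R)=3; free=4−3=1
SNF(R) diag = [2, 2, 2] → torsion [2, 2, 2]

Answer: M ≅ ℤ^1 ⊕ ℤ/2 ⊕ ℤ/2 ⊕ ℤ/2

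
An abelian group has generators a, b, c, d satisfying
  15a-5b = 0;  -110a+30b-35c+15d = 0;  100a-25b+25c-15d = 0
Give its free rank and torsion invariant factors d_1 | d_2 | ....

rank_ℚ(R)=3; free=4−3=1
SNF(R) diag = [5, 5, 15] → torsion [5, 5, 15]

Answer: M ≅ ℤ^1 ⊕ ℤ/5 ⊕ ℤ/5 ⊕ ℤ/15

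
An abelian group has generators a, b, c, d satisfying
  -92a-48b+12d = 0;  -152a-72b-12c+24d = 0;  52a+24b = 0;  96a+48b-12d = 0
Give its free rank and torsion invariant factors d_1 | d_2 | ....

Answer: M ≅ ℤ/4 ⊕ ℤ/12 ⊕ ℤ/12 ⊕ ℤ/24

Derivation:
rank_ℚ(R)=4; free=4−4=0
SNF(R) diag = [4, 12, 12, 24] → torsion [4, 12, 12, 24]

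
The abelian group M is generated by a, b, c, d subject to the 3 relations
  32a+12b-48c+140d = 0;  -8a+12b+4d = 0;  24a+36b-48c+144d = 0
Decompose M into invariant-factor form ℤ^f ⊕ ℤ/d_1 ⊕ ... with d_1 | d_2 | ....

rank_ℚ(R)=3; free=4−3=1
SNF(R) diag = [4, 12, 24] → torsion [4, 12, 24]

Answer: M ≅ ℤ^1 ⊕ ℤ/4 ⊕ ℤ/12 ⊕ ℤ/24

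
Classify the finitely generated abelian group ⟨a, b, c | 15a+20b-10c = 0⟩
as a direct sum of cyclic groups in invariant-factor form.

rank_ℚ(R)=1; free=3−1=2
SNF(R) diag = [5] → torsion [5]

Answer: M ≅ ℤ^2 ⊕ ℤ/5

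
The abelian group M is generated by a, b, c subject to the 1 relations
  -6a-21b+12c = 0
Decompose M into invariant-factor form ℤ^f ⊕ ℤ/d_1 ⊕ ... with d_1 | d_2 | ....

Answer: M ≅ ℤ^2 ⊕ ℤ/3

Derivation:
rank_ℚ(R)=1; free=3−1=2
SNF(R) diag = [3] → torsion [3]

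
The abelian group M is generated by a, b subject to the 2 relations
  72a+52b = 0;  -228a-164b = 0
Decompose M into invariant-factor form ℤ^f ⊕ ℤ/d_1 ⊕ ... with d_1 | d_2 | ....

rank_ℚ(R)=2; free=2−2=0
SNF(R) diag = [4, 12] → torsion [4, 12]

Answer: M ≅ ℤ/4 ⊕ ℤ/12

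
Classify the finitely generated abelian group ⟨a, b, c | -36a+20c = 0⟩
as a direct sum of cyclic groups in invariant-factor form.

Answer: M ≅ ℤ^2 ⊕ ℤ/4

Derivation:
rank_ℚ(R)=1; free=3−1=2
SNF(R) diag = [4] → torsion [4]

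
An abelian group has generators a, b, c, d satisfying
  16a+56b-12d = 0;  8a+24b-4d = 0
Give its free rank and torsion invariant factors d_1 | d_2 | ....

rank_ℚ(R)=2; free=4−2=2
SNF(R) diag = [4, 8] → torsion [4, 8]

Answer: M ≅ ℤ^2 ⊕ ℤ/4 ⊕ ℤ/8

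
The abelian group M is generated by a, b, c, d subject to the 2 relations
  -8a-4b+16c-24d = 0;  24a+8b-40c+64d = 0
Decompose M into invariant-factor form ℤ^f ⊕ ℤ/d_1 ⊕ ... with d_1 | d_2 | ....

rank_ℚ(R)=2; free=4−2=2
SNF(R) diag = [4, 8] → torsion [4, 8]

Answer: M ≅ ℤ^2 ⊕ ℤ/4 ⊕ ℤ/8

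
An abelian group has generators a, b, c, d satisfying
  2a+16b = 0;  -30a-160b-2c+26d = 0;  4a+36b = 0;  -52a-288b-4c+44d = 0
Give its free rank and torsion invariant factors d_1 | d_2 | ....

rank_ℚ(R)=4; free=4−4=0
SNF(R) diag = [2, 2, 4, 8] → torsion [2, 2, 4, 8]

Answer: M ≅ ℤ/2 ⊕ ℤ/2 ⊕ ℤ/4 ⊕ ℤ/8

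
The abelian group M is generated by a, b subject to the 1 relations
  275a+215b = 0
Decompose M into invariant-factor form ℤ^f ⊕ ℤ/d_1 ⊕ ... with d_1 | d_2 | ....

Answer: M ≅ ℤ^1 ⊕ ℤ/5

Derivation:
rank_ℚ(R)=1; free=2−1=1
SNF(R) diag = [5] → torsion [5]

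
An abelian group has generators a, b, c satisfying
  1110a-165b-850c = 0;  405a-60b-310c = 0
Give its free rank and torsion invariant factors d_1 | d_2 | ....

Answer: M ≅ ℤ^1 ⊕ ℤ/5 ⊕ ℤ/15

Derivation:
rank_ℚ(R)=2; free=3−2=1
SNF(R) diag = [5, 15] → torsion [5, 15]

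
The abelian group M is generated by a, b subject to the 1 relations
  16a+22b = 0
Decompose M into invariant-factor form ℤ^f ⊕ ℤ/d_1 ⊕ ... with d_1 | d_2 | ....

rank_ℚ(R)=1; free=2−1=1
SNF(R) diag = [2] → torsion [2]

Answer: M ≅ ℤ^1 ⊕ ℤ/2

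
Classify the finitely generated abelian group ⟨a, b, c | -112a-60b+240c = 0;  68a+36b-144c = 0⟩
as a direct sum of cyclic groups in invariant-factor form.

rank_ℚ(R)=2; free=3−2=1
SNF(R) diag = [4, 12] → torsion [4, 12]

Answer: M ≅ ℤ^1 ⊕ ℤ/4 ⊕ ℤ/12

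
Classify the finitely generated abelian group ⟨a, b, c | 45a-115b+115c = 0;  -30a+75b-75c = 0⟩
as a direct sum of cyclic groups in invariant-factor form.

rank_ℚ(R)=2; free=3−2=1
SNF(R) diag = [5, 15] → torsion [5, 15]

Answer: M ≅ ℤ^1 ⊕ ℤ/5 ⊕ ℤ/15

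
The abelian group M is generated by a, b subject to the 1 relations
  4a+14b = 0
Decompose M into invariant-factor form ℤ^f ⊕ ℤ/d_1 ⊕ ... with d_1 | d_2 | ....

rank_ℚ(R)=1; free=2−1=1
SNF(R) diag = [2] → torsion [2]

Answer: M ≅ ℤ^1 ⊕ ℤ/2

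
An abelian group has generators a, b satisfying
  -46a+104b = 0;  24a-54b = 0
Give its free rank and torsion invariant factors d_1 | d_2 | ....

Answer: M ≅ ℤ/2 ⊕ ℤ/6

Derivation:
rank_ℚ(R)=2; free=2−2=0
SNF(R) diag = [2, 6] → torsion [2, 6]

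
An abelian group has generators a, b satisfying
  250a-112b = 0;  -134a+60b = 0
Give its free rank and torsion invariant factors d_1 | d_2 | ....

Answer: M ≅ ℤ/2 ⊕ ℤ/4

Derivation:
rank_ℚ(R)=2; free=2−2=0
SNF(R) diag = [2, 4] → torsion [2, 4]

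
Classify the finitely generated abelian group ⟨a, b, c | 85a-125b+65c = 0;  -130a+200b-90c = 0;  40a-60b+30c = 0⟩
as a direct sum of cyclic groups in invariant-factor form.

rank_ℚ(R)=3; free=3−3=0
SNF(R) diag = [5, 10, 10] → torsion [5, 10, 10]

Answer: M ≅ ℤ/5 ⊕ ℤ/10 ⊕ ℤ/10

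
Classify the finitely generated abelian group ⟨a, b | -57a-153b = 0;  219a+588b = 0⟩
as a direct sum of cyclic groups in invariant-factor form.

rank_ℚ(R)=2; free=2−2=0
SNF(R) diag = [3, 3] → torsion [3, 3]

Answer: M ≅ ℤ/3 ⊕ ℤ/3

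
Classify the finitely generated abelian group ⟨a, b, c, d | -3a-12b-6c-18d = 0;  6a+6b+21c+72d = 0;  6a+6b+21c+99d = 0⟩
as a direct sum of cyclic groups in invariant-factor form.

Answer: M ≅ ℤ^1 ⊕ ℤ/3 ⊕ ℤ/9 ⊕ ℤ/27

Derivation:
rank_ℚ(R)=3; free=4−3=1
SNF(R) diag = [3, 9, 27] → torsion [3, 9, 27]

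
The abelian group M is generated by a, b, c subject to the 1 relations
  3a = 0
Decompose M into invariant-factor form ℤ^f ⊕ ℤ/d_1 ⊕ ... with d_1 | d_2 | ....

rank_ℚ(R)=1; free=3−1=2
SNF(R) diag = [3] → torsion [3]

Answer: M ≅ ℤ^2 ⊕ ℤ/3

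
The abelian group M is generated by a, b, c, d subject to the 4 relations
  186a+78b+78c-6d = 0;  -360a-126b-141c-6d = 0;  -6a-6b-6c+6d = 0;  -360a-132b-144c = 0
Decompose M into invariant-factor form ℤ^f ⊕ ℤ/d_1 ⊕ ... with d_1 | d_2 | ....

rank_ℚ(R)=4; free=4−4=0
SNF(R) diag = [3, 6, 12, 36] → torsion [3, 6, 12, 36]

Answer: M ≅ ℤ/3 ⊕ ℤ/6 ⊕ ℤ/12 ⊕ ℤ/36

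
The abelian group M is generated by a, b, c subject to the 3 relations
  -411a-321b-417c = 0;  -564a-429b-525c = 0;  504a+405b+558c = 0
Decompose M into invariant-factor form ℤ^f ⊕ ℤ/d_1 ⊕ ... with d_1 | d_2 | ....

rank_ℚ(R)=3; free=3−3=0
SNF(R) diag = [3, 9, 9] → torsion [3, 9, 9]

Answer: M ≅ ℤ/3 ⊕ ℤ/9 ⊕ ℤ/9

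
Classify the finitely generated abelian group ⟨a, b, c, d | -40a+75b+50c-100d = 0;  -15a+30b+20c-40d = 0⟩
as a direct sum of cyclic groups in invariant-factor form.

rank_ℚ(R)=2; free=4−2=2
SNF(R) diag = [5, 5] → torsion [5, 5]

Answer: M ≅ ℤ^2 ⊕ ℤ/5 ⊕ ℤ/5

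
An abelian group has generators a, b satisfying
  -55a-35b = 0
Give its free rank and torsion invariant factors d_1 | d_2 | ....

rank_ℚ(R)=1; free=2−1=1
SNF(R) diag = [5] → torsion [5]

Answer: M ≅ ℤ^1 ⊕ ℤ/5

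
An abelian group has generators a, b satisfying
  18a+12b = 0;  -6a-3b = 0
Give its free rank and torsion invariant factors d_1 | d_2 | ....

rank_ℚ(R)=2; free=2−2=0
SNF(R) diag = [3, 6] → torsion [3, 6]

Answer: M ≅ ℤ/3 ⊕ ℤ/6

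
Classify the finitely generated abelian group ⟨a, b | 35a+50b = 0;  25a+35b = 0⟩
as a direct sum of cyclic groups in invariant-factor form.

Answer: M ≅ ℤ/5 ⊕ ℤ/5

Derivation:
rank_ℚ(R)=2; free=2−2=0
SNF(R) diag = [5, 5] → torsion [5, 5]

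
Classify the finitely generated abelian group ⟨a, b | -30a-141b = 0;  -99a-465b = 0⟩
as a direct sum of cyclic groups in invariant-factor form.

Answer: M ≅ ℤ/3 ⊕ ℤ/3

Derivation:
rank_ℚ(R)=2; free=2−2=0
SNF(R) diag = [3, 3] → torsion [3, 3]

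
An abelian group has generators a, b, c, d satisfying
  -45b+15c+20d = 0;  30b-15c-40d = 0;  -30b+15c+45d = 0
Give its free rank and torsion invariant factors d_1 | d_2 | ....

rank_ℚ(R)=3; free=4−3=1
SNF(R) diag = [5, 15, 15] → torsion [5, 15, 15]

Answer: M ≅ ℤ^1 ⊕ ℤ/5 ⊕ ℤ/15 ⊕ ℤ/15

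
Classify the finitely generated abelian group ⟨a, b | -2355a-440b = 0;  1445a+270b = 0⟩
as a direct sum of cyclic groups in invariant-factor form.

Answer: M ≅ ℤ/5 ⊕ ℤ/10

Derivation:
rank_ℚ(R)=2; free=2−2=0
SNF(R) diag = [5, 10] → torsion [5, 10]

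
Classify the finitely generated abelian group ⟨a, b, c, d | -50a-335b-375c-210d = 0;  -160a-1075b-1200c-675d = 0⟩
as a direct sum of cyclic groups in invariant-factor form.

Answer: M ≅ ℤ^2 ⊕ ℤ/5 ⊕ ℤ/15

Derivation:
rank_ℚ(R)=2; free=4−2=2
SNF(R) diag = [5, 15] → torsion [5, 15]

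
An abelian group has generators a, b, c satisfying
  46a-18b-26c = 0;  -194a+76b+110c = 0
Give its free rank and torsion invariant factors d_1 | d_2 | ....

rank_ℚ(R)=2; free=3−2=1
SNF(R) diag = [2, 2] → torsion [2, 2]

Answer: M ≅ ℤ^1 ⊕ ℤ/2 ⊕ ℤ/2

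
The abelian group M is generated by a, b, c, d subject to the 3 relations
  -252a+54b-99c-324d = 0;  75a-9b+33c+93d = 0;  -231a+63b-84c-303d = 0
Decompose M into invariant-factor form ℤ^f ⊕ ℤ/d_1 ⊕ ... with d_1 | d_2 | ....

rank_ℚ(R)=3; free=4−3=1
SNF(R) diag = [3, 9, 18] → torsion [3, 9, 18]

Answer: M ≅ ℤ^1 ⊕ ℤ/3 ⊕ ℤ/9 ⊕ ℤ/18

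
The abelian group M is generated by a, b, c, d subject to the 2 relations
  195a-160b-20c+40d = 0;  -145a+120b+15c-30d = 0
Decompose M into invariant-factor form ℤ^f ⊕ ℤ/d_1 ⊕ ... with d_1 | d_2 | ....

rank_ℚ(R)=2; free=4−2=2
SNF(R) diag = [5, 5] → torsion [5, 5]

Answer: M ≅ ℤ^2 ⊕ ℤ/5 ⊕ ℤ/5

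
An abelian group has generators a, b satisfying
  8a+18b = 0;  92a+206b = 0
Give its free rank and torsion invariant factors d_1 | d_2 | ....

rank_ℚ(R)=2; free=2−2=0
SNF(R) diag = [2, 4] → torsion [2, 4]

Answer: M ≅ ℤ/2 ⊕ ℤ/4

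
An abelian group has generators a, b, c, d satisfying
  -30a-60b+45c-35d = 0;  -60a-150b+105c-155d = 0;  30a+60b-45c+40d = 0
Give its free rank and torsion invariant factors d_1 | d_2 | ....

rank_ℚ(R)=3; free=4−3=1
SNF(R) diag = [5, 15, 30] → torsion [5, 15, 30]

Answer: M ≅ ℤ^1 ⊕ ℤ/5 ⊕ ℤ/15 ⊕ ℤ/30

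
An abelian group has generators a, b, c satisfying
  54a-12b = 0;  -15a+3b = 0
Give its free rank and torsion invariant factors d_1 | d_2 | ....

rank_ℚ(R)=2; free=3−2=1
SNF(R) diag = [3, 6] → torsion [3, 6]

Answer: M ≅ ℤ^1 ⊕ ℤ/3 ⊕ ℤ/6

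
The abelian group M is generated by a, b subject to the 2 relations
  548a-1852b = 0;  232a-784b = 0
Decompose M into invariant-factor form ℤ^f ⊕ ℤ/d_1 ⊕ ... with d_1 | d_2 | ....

rank_ℚ(R)=2; free=2−2=0
SNF(R) diag = [4, 8] → torsion [4, 8]

Answer: M ≅ ℤ/4 ⊕ ℤ/8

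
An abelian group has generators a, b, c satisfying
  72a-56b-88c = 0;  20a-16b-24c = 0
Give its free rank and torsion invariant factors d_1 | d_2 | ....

rank_ℚ(R)=2; free=3−2=1
SNF(R) diag = [4, 8] → torsion [4, 8]

Answer: M ≅ ℤ^1 ⊕ ℤ/4 ⊕ ℤ/8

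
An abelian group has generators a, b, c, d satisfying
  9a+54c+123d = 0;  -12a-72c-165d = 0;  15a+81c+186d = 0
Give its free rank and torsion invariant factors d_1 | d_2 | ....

rank_ℚ(R)=3; free=4−3=1
SNF(R) diag = [3, 3, 9] → torsion [3, 3, 9]

Answer: M ≅ ℤ^1 ⊕ ℤ/3 ⊕ ℤ/3 ⊕ ℤ/9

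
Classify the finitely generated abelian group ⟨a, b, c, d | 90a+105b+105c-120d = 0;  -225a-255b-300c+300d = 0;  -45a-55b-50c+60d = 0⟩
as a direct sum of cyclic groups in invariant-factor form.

rank_ℚ(R)=3; free=4−3=1
SNF(R) diag = [5, 15, 30] → torsion [5, 15, 30]

Answer: M ≅ ℤ^1 ⊕ ℤ/5 ⊕ ℤ/15 ⊕ ℤ/30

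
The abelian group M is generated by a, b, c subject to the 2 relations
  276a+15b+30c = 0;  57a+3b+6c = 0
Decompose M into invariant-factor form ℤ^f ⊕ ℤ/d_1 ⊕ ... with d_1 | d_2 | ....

Answer: M ≅ ℤ^1 ⊕ ℤ/3 ⊕ ℤ/9

Derivation:
rank_ℚ(R)=2; free=3−2=1
SNF(R) diag = [3, 9] → torsion [3, 9]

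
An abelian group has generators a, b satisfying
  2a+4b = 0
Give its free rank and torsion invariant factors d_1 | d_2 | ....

rank_ℚ(R)=1; free=2−1=1
SNF(R) diag = [2] → torsion [2]

Answer: M ≅ ℤ^1 ⊕ ℤ/2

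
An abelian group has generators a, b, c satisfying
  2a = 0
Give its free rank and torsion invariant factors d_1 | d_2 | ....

Answer: M ≅ ℤ^2 ⊕ ℤ/2

Derivation:
rank_ℚ(R)=1; free=3−1=2
SNF(R) diag = [2] → torsion [2]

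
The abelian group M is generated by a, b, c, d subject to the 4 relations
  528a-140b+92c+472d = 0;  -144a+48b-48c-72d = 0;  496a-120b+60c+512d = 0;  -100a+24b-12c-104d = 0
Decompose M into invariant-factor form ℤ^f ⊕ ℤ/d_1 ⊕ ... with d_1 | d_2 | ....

Answer: M ≅ ℤ/4 ⊕ ℤ/4 ⊕ ℤ/12 ⊕ ℤ/24

Derivation:
rank_ℚ(R)=4; free=4−4=0
SNF(R) diag = [4, 4, 12, 24] → torsion [4, 4, 12, 24]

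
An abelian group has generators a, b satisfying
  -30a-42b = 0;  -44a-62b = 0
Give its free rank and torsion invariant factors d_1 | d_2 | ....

rank_ℚ(R)=2; free=2−2=0
SNF(R) diag = [2, 6] → torsion [2, 6]

Answer: M ≅ ℤ/2 ⊕ ℤ/6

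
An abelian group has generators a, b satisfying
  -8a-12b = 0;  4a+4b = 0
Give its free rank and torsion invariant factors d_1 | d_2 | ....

Answer: M ≅ ℤ/4 ⊕ ℤ/4

Derivation:
rank_ℚ(R)=2; free=2−2=0
SNF(R) diag = [4, 4] → torsion [4, 4]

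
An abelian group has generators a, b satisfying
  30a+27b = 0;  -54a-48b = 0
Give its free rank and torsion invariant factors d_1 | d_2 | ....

Answer: M ≅ ℤ/3 ⊕ ℤ/6

Derivation:
rank_ℚ(R)=2; free=2−2=0
SNF(R) diag = [3, 6] → torsion [3, 6]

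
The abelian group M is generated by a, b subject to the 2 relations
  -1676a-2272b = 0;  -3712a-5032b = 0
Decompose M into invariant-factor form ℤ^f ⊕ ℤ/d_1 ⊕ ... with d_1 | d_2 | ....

rank_ℚ(R)=2; free=2−2=0
SNF(R) diag = [4, 8] → torsion [4, 8]

Answer: M ≅ ℤ/4 ⊕ ℤ/8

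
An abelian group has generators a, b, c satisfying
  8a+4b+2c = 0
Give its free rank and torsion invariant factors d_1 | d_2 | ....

rank_ℚ(R)=1; free=3−1=2
SNF(R) diag = [2] → torsion [2]

Answer: M ≅ ℤ^2 ⊕ ℤ/2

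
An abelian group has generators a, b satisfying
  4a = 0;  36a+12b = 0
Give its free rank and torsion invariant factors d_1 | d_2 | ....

rank_ℚ(R)=2; free=2−2=0
SNF(R) diag = [4, 12] → torsion [4, 12]

Answer: M ≅ ℤ/4 ⊕ ℤ/12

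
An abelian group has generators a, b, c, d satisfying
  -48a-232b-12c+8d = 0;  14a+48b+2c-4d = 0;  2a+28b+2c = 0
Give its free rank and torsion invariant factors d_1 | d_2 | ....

rank_ℚ(R)=3; free=4−3=1
SNF(R) diag = [2, 4, 12] → torsion [2, 4, 12]

Answer: M ≅ ℤ^1 ⊕ ℤ/2 ⊕ ℤ/4 ⊕ ℤ/12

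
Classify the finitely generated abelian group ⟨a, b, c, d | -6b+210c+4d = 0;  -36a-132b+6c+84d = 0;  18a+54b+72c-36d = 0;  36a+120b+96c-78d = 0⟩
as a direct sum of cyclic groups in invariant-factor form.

Answer: M ≅ ℤ/2 ⊕ ℤ/6 ⊕ ℤ/18 ⊕ ℤ/54

Derivation:
rank_ℚ(R)=4; free=4−4=0
SNF(R) diag = [2, 6, 18, 54] → torsion [2, 6, 18, 54]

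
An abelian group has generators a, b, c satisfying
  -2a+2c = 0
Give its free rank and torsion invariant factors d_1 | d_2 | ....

Answer: M ≅ ℤ^2 ⊕ ℤ/2

Derivation:
rank_ℚ(R)=1; free=3−1=2
SNF(R) diag = [2] → torsion [2]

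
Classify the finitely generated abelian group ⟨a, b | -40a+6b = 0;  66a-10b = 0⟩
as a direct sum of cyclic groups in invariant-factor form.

rank_ℚ(R)=2; free=2−2=0
SNF(R) diag = [2, 2] → torsion [2, 2]

Answer: M ≅ ℤ/2 ⊕ ℤ/2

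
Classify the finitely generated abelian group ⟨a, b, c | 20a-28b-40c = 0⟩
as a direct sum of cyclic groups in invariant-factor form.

Answer: M ≅ ℤ^2 ⊕ ℤ/4

Derivation:
rank_ℚ(R)=1; free=3−1=2
SNF(R) diag = [4] → torsion [4]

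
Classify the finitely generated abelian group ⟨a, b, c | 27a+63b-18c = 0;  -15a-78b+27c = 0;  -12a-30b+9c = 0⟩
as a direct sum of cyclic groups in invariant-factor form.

Answer: M ≅ ℤ/3 ⊕ ℤ/9 ⊕ ℤ/9

Derivation:
rank_ℚ(R)=3; free=3−3=0
SNF(R) diag = [3, 9, 9] → torsion [3, 9, 9]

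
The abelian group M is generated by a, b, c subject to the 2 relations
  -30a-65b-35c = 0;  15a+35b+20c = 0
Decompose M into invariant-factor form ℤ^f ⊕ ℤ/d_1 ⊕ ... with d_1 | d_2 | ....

Answer: M ≅ ℤ^1 ⊕ ℤ/5 ⊕ ℤ/15

Derivation:
rank_ℚ(R)=2; free=3−2=1
SNF(R) diag = [5, 15] → torsion [5, 15]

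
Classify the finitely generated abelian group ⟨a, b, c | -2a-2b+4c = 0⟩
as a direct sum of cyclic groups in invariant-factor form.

rank_ℚ(R)=1; free=3−1=2
SNF(R) diag = [2] → torsion [2]

Answer: M ≅ ℤ^2 ⊕ ℤ/2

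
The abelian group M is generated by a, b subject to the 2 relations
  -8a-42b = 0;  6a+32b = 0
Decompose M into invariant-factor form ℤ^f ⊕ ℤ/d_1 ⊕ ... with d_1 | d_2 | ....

Answer: M ≅ ℤ/2 ⊕ ℤ/2

Derivation:
rank_ℚ(R)=2; free=2−2=0
SNF(R) diag = [2, 2] → torsion [2, 2]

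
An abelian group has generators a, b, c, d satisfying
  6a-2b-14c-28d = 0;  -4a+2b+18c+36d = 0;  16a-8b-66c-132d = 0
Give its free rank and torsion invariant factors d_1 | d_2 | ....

Answer: M ≅ ℤ^1 ⊕ ℤ/2 ⊕ ℤ/2 ⊕ ℤ/6

Derivation:
rank_ℚ(R)=3; free=4−3=1
SNF(R) diag = [2, 2, 6] → torsion [2, 2, 6]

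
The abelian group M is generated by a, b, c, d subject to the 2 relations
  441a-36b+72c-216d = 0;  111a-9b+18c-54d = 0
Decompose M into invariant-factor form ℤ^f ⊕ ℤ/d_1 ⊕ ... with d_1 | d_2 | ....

Answer: M ≅ ℤ^2 ⊕ ℤ/3 ⊕ ℤ/9

Derivation:
rank_ℚ(R)=2; free=4−2=2
SNF(R) diag = [3, 9] → torsion [3, 9]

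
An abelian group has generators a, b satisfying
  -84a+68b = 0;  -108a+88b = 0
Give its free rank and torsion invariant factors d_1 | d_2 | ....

Answer: M ≅ ℤ/4 ⊕ ℤ/12

Derivation:
rank_ℚ(R)=2; free=2−2=0
SNF(R) diag = [4, 12] → torsion [4, 12]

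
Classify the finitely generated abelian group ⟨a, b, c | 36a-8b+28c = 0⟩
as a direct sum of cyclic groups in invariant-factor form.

rank_ℚ(R)=1; free=3−1=2
SNF(R) diag = [4] → torsion [4]

Answer: M ≅ ℤ^2 ⊕ ℤ/4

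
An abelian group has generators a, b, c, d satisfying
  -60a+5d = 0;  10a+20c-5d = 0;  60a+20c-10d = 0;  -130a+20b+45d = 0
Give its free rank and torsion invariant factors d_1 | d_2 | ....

Answer: M ≅ ℤ/5 ⊕ ℤ/10 ⊕ ℤ/20 ⊕ ℤ/20

Derivation:
rank_ℚ(R)=4; free=4−4=0
SNF(R) diag = [5, 10, 20, 20] → torsion [5, 10, 20, 20]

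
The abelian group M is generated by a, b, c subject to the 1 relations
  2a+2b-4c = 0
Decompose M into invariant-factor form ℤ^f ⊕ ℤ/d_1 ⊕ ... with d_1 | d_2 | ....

Answer: M ≅ ℤ^2 ⊕ ℤ/2

Derivation:
rank_ℚ(R)=1; free=3−1=2
SNF(R) diag = [2] → torsion [2]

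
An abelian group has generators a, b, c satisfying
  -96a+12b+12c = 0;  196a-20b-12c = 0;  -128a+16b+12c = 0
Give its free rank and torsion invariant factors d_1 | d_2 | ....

Answer: M ≅ ℤ/4 ⊕ ℤ/12 ⊕ ℤ/36

Derivation:
rank_ℚ(R)=3; free=3−3=0
SNF(R) diag = [4, 12, 36] → torsion [4, 12, 36]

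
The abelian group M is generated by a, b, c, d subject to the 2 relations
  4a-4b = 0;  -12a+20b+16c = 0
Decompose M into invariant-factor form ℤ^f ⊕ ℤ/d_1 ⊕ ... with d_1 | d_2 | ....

rank_ℚ(R)=2; free=4−2=2
SNF(R) diag = [4, 8] → torsion [4, 8]

Answer: M ≅ ℤ^2 ⊕ ℤ/4 ⊕ ℤ/8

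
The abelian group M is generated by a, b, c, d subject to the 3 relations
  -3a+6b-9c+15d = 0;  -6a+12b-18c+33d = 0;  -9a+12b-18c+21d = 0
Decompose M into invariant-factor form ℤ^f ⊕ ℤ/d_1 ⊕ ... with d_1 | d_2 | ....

rank_ℚ(R)=3; free=4−3=1
SNF(R) diag = [3, 3, 3] → torsion [3, 3, 3]

Answer: M ≅ ℤ^1 ⊕ ℤ/3 ⊕ ℤ/3 ⊕ ℤ/3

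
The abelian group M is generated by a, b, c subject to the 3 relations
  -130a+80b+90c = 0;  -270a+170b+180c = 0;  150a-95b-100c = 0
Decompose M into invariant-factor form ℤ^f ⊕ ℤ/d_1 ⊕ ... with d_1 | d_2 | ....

Answer: M ≅ ℤ/5 ⊕ ℤ/10 ⊕ ℤ/10

Derivation:
rank_ℚ(R)=3; free=3−3=0
SNF(R) diag = [5, 10, 10] → torsion [5, 10, 10]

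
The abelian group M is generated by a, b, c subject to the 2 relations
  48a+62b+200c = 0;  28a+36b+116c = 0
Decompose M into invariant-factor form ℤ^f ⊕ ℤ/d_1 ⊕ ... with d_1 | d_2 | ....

rank_ℚ(R)=2; free=3−2=1
SNF(R) diag = [2, 4] → torsion [2, 4]

Answer: M ≅ ℤ^1 ⊕ ℤ/2 ⊕ ℤ/4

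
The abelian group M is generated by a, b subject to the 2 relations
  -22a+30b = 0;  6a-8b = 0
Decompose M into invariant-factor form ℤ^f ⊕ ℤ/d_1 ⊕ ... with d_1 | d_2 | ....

Answer: M ≅ ℤ/2 ⊕ ℤ/2

Derivation:
rank_ℚ(R)=2; free=2−2=0
SNF(R) diag = [2, 2] → torsion [2, 2]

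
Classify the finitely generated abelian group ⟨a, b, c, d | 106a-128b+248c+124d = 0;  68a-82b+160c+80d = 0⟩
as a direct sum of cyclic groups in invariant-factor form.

Answer: M ≅ ℤ^2 ⊕ ℤ/2 ⊕ ℤ/6

Derivation:
rank_ℚ(R)=2; free=4−2=2
SNF(R) diag = [2, 6] → torsion [2, 6]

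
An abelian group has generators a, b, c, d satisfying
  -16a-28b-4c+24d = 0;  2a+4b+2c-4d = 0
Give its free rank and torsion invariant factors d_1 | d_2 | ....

rank_ℚ(R)=2; free=4−2=2
SNF(R) diag = [2, 4] → torsion [2, 4]

Answer: M ≅ ℤ^2 ⊕ ℤ/2 ⊕ ℤ/4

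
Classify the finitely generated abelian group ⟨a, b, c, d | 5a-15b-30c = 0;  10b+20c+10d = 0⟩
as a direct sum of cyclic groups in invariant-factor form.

Answer: M ≅ ℤ^2 ⊕ ℤ/5 ⊕ ℤ/10

Derivation:
rank_ℚ(R)=2; free=4−2=2
SNF(R) diag = [5, 10] → torsion [5, 10]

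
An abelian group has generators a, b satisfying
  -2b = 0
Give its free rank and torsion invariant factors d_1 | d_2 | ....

Answer: M ≅ ℤ^1 ⊕ ℤ/2

Derivation:
rank_ℚ(R)=1; free=2−1=1
SNF(R) diag = [2] → torsion [2]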